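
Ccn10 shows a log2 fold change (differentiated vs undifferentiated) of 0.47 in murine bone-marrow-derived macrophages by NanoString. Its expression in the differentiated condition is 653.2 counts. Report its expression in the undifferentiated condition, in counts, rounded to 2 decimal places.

Fold change = 2^(0.47) = 1.3851
undifferentiated expression = 653.2 / 1.3851 = 471.59

471.59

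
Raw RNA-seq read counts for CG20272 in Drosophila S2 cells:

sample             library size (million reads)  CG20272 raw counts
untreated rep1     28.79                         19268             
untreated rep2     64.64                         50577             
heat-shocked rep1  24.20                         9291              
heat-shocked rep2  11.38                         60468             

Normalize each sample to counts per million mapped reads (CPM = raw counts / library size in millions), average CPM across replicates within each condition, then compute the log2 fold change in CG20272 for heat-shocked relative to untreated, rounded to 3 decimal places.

CPM(untreated rep1) = 19268 / 28.79 = 669.2602
CPM(untreated rep2) = 50577 / 64.64 = 782.4412
CPM(heat-shocked rep1) = 9291 / 24.20 = 383.9256
CPM(heat-shocked rep2) = 60468 / 11.38 = 5313.5325
mean CPM(untreated) = 725.8507; mean CPM(heat-shocked) = 2848.7291
Fold change = 2848.7291 / 725.8507 = 3.92468
log2(3.92468) = 1.9726

1.973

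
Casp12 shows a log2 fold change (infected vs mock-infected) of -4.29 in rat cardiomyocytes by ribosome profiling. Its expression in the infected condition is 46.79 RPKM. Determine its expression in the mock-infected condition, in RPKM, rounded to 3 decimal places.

915.317

Fold change = 2^(-4.29) = 0.0511
mock-infected expression = 46.79 / 0.0511 = 915.317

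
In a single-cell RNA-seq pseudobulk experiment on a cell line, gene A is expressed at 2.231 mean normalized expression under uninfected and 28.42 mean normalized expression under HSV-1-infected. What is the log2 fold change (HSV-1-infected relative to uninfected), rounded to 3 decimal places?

Fold change = 28.42 / 2.231 = 12.7387
log2(12.7387) = 3.6711

3.671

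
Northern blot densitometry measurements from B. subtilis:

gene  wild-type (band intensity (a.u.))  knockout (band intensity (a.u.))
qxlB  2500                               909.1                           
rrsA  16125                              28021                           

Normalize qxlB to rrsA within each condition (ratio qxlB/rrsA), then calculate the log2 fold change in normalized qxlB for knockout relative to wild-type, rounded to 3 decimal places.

qxlB/rrsA (wild-type) = 2500 / 16125 = 0.15504
qxlB/rrsA (knockout) = 909.1 / 28021 = 0.032444
Fold change = 0.032444 / 0.15504 = 0.2093
log2(0.2093) = -2.2566

-2.257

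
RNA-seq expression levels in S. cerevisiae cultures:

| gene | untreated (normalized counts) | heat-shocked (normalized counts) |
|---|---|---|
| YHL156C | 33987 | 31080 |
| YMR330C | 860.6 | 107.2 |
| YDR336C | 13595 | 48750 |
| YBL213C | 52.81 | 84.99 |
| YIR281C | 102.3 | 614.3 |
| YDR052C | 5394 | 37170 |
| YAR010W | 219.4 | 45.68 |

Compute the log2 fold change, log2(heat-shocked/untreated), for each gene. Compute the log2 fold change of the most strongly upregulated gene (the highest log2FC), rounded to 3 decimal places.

2.785

log2(31080/33987) = -0.129  (YHL156C)
log2(107.2/860.6) = -3.005  (YMR330C)
log2(48750/13595) = 1.842  (YDR336C)
log2(84.99/52.81) = 0.686  (YBL213C)
log2(614.3/102.3) = 2.586  (YIR281C)
log2(37170/5394) = 2.785  (YDR052C)
log2(45.68/219.4) = -2.264  (YAR010W)
YDR052C is most strongly upregulated.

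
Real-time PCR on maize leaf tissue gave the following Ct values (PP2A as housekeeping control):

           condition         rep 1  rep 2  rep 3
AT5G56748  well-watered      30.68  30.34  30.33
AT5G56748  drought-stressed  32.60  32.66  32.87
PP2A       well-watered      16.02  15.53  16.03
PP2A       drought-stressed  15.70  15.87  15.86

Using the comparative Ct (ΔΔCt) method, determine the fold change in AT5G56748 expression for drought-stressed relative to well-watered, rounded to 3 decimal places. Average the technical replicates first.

Mean Ct: AT5G56748 well-watered 30.450; AT5G56748 drought-stressed 32.710; PP2A well-watered 15.860; PP2A drought-stressed 15.810
ΔCt(well-watered) = 30.450 − 15.860 = 14.590
ΔCt(drought-stressed) = 32.710 − 15.810 = 16.900
ΔΔCt = 16.900 − 14.590 = 2.310
Fold change = 2^(−2.310) = 0.2017

0.202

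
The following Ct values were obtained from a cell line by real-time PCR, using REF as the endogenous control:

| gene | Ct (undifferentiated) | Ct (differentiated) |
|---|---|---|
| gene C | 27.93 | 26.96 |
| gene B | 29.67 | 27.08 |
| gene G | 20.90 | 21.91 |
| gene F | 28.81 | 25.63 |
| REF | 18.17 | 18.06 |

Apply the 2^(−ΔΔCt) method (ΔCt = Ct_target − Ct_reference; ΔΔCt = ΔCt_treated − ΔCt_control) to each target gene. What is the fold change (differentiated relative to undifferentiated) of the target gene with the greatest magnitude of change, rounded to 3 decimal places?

8.398

gene C: ΔΔCt = (26.96−18.06) − (27.93−18.17) = 8.90 − 9.76 = -0.86; fold change = 2^0.86 = 1.815
gene B: ΔΔCt = (27.08−18.06) − (29.67−18.17) = 9.02 − 11.50 = -2.48; fold change = 2^2.48 = 5.579
gene G: ΔΔCt = (21.91−18.06) − (20.90−18.17) = 3.85 − 2.73 = 1.12; fold change = 2^-1.12 = 0.460
gene F: ΔΔCt = (25.63−18.06) − (28.81−18.17) = 7.57 − 10.64 = -3.07; fold change = 2^3.07 = 8.398
gene F has the largest |ΔΔCt| = 3.07.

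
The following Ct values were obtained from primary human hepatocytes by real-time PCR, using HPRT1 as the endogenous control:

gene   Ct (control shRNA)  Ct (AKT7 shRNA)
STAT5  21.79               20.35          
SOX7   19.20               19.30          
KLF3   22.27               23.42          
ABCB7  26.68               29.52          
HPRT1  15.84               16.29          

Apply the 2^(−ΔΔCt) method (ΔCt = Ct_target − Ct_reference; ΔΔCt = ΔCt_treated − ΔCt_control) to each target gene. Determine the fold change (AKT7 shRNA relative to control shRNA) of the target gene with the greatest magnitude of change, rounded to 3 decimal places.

STAT5: ΔΔCt = (20.35−16.29) − (21.79−15.84) = 4.06 − 5.95 = -1.89; fold change = 2^1.89 = 3.706
SOX7: ΔΔCt = (19.30−16.29) − (19.20−15.84) = 3.01 − 3.36 = -0.35; fold change = 2^0.35 = 1.275
KLF3: ΔΔCt = (23.42−16.29) − (22.27−15.84) = 7.13 − 6.43 = 0.70; fold change = 2^-0.70 = 0.616
ABCB7: ΔΔCt = (29.52−16.29) − (26.68−15.84) = 13.23 − 10.84 = 2.39; fold change = 2^-2.39 = 0.191
ABCB7 has the largest |ΔΔCt| = 2.39.

0.191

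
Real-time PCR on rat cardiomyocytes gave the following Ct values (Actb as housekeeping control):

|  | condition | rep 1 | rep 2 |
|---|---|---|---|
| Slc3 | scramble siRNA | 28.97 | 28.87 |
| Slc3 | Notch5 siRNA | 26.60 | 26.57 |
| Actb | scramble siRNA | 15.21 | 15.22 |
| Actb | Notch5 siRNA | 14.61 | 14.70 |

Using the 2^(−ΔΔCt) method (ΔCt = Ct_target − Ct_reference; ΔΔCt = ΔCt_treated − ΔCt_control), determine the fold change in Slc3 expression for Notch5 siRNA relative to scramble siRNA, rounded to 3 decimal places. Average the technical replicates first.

Mean Ct: Slc3 scramble siRNA 28.920; Slc3 Notch5 siRNA 26.585; Actb scramble siRNA 15.215; Actb Notch5 siRNA 14.655
ΔCt(scramble siRNA) = 28.920 − 15.215 = 13.705
ΔCt(Notch5 siRNA) = 26.585 − 14.655 = 11.930
ΔΔCt = 11.930 − 13.705 = -1.775
Fold change = 2^(−(-1.775)) = 2^1.775 = 3.4224

3.422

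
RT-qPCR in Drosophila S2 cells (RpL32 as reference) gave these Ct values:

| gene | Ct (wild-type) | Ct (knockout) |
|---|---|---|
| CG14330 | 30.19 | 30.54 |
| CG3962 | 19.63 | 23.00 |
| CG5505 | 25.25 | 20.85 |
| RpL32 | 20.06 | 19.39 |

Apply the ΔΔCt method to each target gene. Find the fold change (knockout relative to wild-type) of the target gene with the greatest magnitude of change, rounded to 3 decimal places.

CG14330: ΔΔCt = (30.54−19.39) − (30.19−20.06) = 11.15 − 10.13 = 1.02; fold change = 2^-1.02 = 0.493
CG3962: ΔΔCt = (23.00−19.39) − (19.63−20.06) = 3.61 − (-0.43) = 4.04; fold change = 2^-4.04 = 0.061
CG5505: ΔΔCt = (20.85−19.39) − (25.25−20.06) = 1.46 − 5.19 = -3.73; fold change = 2^3.73 = 13.269
CG3962 has the largest |ΔΔCt| = 4.04.

0.061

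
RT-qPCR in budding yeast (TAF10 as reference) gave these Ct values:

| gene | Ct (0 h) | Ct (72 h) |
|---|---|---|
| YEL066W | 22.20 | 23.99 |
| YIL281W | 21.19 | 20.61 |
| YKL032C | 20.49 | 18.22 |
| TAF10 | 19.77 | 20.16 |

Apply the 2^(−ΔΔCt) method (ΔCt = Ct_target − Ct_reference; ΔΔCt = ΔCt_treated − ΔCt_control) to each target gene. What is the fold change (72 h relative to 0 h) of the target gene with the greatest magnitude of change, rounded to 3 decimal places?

YEL066W: ΔΔCt = (23.99−20.16) − (22.20−19.77) = 3.83 − 2.43 = 1.40; fold change = 2^-1.40 = 0.379
YIL281W: ΔΔCt = (20.61−20.16) − (21.19−19.77) = 0.45 − 1.42 = -0.97; fold change = 2^0.97 = 1.959
YKL032C: ΔΔCt = (18.22−20.16) − (20.49−19.77) = -1.94 − 0.72 = -2.66; fold change = 2^2.66 = 6.320
YKL032C has the largest |ΔΔCt| = 2.66.

6.320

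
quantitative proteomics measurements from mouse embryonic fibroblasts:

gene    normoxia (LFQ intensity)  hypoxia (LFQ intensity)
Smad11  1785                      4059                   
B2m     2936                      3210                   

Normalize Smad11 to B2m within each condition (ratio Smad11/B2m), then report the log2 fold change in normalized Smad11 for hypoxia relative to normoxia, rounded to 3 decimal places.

1.056

Smad11/B2m (normoxia) = 1785 / 2936 = 0.60797
Smad11/B2m (hypoxia) = 4059 / 3210 = 1.2645
Fold change = 1.2645 / 0.60797 = 2.0798
log2(2.0798) = 1.0565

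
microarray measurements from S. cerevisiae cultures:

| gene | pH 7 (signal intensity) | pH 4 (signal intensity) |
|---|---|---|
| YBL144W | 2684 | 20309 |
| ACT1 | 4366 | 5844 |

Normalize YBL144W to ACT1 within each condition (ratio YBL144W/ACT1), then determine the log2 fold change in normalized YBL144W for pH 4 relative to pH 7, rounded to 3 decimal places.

YBL144W/ACT1 (pH 7) = 2684 / 4366 = 0.61475
YBL144W/ACT1 (pH 4) = 20309 / 5844 = 3.4752
Fold change = 3.4752 / 0.61475 = 5.6530
log2(5.6530) = 2.4990

2.499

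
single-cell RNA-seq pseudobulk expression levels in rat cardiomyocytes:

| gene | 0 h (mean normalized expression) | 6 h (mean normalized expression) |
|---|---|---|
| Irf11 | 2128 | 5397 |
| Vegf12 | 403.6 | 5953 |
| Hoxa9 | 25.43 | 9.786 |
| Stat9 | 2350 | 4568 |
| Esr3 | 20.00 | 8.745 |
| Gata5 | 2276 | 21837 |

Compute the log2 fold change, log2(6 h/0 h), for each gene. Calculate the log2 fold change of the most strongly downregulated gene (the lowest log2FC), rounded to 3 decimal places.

log2(5397/2128) = 1.343  (Irf11)
log2(5953/403.6) = 3.883  (Vegf12)
log2(9.786/25.43) = -1.378  (Hoxa9)
log2(4568/2350) = 0.959  (Stat9)
log2(8.745/20.00) = -1.193  (Esr3)
log2(21837/2276) = 3.262  (Gata5)
Hoxa9 is most strongly downregulated.

-1.378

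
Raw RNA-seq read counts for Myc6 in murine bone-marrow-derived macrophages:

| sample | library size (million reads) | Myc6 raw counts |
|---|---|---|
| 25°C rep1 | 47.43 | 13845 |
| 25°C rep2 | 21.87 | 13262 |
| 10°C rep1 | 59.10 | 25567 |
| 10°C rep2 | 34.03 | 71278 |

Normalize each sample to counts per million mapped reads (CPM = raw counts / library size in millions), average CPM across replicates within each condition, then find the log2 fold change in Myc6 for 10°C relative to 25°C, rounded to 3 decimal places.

1.492

CPM(25°C rep1) = 13845 / 47.43 = 291.9039
CPM(25°C rep2) = 13262 / 21.87 = 606.4015
CPM(10°C rep1) = 25567 / 59.10 = 432.6058
CPM(10°C rep2) = 71278 / 34.03 = 2094.5636
mean CPM(25°C) = 449.1527; mean CPM(10°C) = 1263.5847
Fold change = 1263.5847 / 449.1527 = 2.81326
log2(2.81326) = 1.4922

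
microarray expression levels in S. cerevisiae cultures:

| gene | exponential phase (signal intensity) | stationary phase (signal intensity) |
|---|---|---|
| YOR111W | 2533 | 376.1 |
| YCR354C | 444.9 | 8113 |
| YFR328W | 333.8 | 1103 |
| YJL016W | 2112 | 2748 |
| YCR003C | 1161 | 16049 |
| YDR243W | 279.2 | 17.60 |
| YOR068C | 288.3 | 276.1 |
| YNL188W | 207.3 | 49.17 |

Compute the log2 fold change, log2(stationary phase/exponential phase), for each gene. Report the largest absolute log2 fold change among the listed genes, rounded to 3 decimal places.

log2(376.1/2533) = -2.752  (YOR111W)
log2(8113/444.9) = 4.189  (YCR354C)
log2(1103/333.8) = 1.724  (YFR328W)
log2(2748/2112) = 0.380  (YJL016W)
log2(16049/1161) = 3.789  (YCR003C)
log2(17.60/279.2) = -3.988  (YDR243W)
log2(276.1/288.3) = -0.062  (YOR068C)
log2(49.17/207.3) = -2.076  (YNL188W)
The largest magnitude belongs to YCR354C.

4.189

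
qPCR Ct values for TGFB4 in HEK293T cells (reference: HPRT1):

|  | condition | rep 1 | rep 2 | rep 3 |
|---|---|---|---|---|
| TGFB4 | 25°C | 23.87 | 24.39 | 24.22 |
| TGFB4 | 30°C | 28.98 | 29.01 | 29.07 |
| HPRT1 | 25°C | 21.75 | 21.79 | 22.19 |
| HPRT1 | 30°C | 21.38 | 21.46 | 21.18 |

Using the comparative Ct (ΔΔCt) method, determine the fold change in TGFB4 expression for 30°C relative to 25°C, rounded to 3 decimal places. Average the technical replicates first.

0.023

Mean Ct: TGFB4 25°C 24.160; TGFB4 30°C 29.020; HPRT1 25°C 21.910; HPRT1 30°C 21.340
ΔCt(25°C) = 24.160 − 21.910 = 2.250
ΔCt(30°C) = 29.020 − 21.340 = 7.680
ΔΔCt = 7.680 − 2.250 = 5.430
Fold change = 2^(−5.430) = 0.0232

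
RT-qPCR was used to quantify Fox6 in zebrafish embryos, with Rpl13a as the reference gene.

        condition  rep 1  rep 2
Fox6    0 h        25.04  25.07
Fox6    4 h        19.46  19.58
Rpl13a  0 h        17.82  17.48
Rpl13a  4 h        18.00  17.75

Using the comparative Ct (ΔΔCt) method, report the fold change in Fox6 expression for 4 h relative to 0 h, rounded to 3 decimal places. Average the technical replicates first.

54.192

Mean Ct: Fox6 0 h 25.055; Fox6 4 h 19.520; Rpl13a 0 h 17.650; Rpl13a 4 h 17.875
ΔCt(0 h) = 25.055 − 17.650 = 7.405
ΔCt(4 h) = 19.520 − 17.875 = 1.645
ΔΔCt = 1.645 − 7.405 = -5.760
Fold change = 2^(−(-5.760)) = 2^5.760 = 54.1917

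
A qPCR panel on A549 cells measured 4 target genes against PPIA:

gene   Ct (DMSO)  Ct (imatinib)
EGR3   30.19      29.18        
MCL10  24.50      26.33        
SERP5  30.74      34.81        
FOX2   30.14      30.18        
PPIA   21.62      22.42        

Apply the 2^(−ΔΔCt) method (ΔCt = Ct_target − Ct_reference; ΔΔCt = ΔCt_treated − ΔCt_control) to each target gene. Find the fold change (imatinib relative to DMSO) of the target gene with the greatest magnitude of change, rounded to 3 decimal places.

0.104

EGR3: ΔΔCt = (29.18−22.42) − (30.19−21.62) = 6.76 − 8.57 = -1.81; fold change = 2^1.81 = 3.506
MCL10: ΔΔCt = (26.33−22.42) − (24.50−21.62) = 3.91 − 2.88 = 1.03; fold change = 2^-1.03 = 0.490
SERP5: ΔΔCt = (34.81−22.42) − (30.74−21.62) = 12.39 − 9.12 = 3.27; fold change = 2^-3.27 = 0.104
FOX2: ΔΔCt = (30.18−22.42) − (30.14−21.62) = 7.76 − 8.52 = -0.76; fold change = 2^0.76 = 1.693
SERP5 has the largest |ΔΔCt| = 3.27.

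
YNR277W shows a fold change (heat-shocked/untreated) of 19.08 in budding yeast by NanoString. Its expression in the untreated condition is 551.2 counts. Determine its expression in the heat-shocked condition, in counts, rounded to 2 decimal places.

10516.90

heat-shocked expression = 551.2 × 19.08 = 10516.90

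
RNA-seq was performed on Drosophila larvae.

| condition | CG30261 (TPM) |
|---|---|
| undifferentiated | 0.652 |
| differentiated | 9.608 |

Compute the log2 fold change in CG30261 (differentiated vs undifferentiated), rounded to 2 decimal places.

3.88

Fold change = 9.608 / 0.652 = 14.7362
log2(14.7362) = 3.881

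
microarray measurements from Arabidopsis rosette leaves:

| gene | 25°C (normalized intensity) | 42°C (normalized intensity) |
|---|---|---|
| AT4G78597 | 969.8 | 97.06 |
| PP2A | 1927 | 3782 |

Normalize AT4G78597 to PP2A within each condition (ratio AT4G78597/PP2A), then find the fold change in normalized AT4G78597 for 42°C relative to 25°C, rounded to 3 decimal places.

AT4G78597/PP2A (25°C) = 969.8 / 1927 = 0.50327
AT4G78597/PP2A (42°C) = 97.06 / 3782 = 0.025664
Fold change = 0.025664 / 0.50327 = 0.0510

0.051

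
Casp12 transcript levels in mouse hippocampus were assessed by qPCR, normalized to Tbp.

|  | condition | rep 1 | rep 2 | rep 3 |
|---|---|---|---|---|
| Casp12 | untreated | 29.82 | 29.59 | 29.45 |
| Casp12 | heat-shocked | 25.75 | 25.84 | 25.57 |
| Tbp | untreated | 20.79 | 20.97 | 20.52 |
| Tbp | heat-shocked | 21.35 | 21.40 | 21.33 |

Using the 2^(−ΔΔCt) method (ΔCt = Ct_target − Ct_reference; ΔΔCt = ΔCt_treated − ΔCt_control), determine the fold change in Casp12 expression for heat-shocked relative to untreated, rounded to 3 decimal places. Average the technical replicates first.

22.627

Mean Ct: Casp12 untreated 29.620; Casp12 heat-shocked 25.720; Tbp untreated 20.760; Tbp heat-shocked 21.360
ΔCt(untreated) = 29.620 − 20.760 = 8.860
ΔCt(heat-shocked) = 25.720 − 21.360 = 4.360
ΔΔCt = 4.360 − 8.860 = -4.500
Fold change = 2^(−(-4.500)) = 2^4.500 = 22.6274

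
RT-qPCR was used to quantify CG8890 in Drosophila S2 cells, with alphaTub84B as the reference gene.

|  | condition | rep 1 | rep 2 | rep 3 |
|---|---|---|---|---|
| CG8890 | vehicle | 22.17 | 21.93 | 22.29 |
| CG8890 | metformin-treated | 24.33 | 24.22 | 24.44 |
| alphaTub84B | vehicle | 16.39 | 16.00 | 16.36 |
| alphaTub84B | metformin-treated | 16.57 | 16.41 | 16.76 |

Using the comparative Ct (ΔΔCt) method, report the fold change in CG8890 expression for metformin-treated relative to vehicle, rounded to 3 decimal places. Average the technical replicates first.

Mean Ct: CG8890 vehicle 22.130; CG8890 metformin-treated 24.330; alphaTub84B vehicle 16.250; alphaTub84B metformin-treated 16.580
ΔCt(vehicle) = 22.130 − 16.250 = 5.880
ΔCt(metformin-treated) = 24.330 − 16.580 = 7.750
ΔΔCt = 7.750 − 5.880 = 1.870
Fold change = 2^(−1.870) = 0.2736

0.274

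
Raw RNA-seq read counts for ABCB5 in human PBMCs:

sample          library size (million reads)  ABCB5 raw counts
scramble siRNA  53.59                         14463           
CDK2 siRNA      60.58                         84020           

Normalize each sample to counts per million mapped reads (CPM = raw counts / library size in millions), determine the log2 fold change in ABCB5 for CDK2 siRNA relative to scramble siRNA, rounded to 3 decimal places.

2.361

CPM(scramble siRNA) = 14463 / 53.59 = 269.8824
CPM(CDK2 siRNA) = 84020 / 60.58 = 1386.9264
Fold change = 1386.9264 / 269.8824 = 5.13900
log2(5.13900) = 2.3615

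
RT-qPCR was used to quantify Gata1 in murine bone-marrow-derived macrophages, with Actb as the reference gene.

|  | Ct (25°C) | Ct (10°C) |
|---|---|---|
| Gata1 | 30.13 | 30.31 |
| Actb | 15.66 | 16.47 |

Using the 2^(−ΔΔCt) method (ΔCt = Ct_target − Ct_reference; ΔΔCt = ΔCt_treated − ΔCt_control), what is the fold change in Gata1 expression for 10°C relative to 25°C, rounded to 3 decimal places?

1.548

ΔCt(25°C) = 30.130 − 15.660 = 14.470
ΔCt(10°C) = 30.310 − 16.470 = 13.840
ΔΔCt = 13.840 − 14.470 = -0.630
Fold change = 2^(−(-0.630)) = 2^0.630 = 1.5476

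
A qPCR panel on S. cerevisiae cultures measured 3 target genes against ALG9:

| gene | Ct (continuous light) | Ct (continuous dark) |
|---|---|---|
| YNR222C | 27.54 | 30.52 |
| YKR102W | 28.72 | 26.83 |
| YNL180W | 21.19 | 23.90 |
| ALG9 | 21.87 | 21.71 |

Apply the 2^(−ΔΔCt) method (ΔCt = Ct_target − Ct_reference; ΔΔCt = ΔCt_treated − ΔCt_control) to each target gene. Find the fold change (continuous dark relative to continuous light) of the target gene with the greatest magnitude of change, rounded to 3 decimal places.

YNR222C: ΔΔCt = (30.52−21.71) − (27.54−21.87) = 8.81 − 5.67 = 3.14; fold change = 2^-3.14 = 0.113
YKR102W: ΔΔCt = (26.83−21.71) − (28.72−21.87) = 5.12 − 6.85 = -1.73; fold change = 2^1.73 = 3.317
YNL180W: ΔΔCt = (23.90−21.71) − (21.19−21.87) = 2.19 − (-0.68) = 2.87; fold change = 2^-2.87 = 0.137
YNR222C has the largest |ΔΔCt| = 3.14.

0.113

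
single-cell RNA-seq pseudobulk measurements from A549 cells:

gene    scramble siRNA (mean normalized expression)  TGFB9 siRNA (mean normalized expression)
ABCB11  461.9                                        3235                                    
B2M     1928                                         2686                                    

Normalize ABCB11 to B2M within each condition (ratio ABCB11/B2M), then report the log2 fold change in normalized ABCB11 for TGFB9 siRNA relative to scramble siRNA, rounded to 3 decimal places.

2.330

ABCB11/B2M (scramble siRNA) = 461.9 / 1928 = 0.23957
ABCB11/B2M (TGFB9 siRNA) = 3235 / 2686 = 1.2044
Fold change = 1.2044 / 0.23957 = 5.0272
log2(5.0272) = 2.3298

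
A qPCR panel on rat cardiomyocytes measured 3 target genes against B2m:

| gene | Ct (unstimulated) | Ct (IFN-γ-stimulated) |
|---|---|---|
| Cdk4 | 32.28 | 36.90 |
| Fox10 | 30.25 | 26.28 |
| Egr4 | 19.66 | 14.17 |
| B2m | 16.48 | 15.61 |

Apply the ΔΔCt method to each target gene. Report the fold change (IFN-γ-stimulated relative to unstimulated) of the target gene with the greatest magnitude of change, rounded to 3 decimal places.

0.022

Cdk4: ΔΔCt = (36.90−15.61) − (32.28−16.48) = 21.29 − 15.80 = 5.49; fold change = 2^-5.49 = 0.022
Fox10: ΔΔCt = (26.28−15.61) − (30.25−16.48) = 10.67 − 13.77 = -3.10; fold change = 2^3.10 = 8.574
Egr4: ΔΔCt = (14.17−15.61) − (19.66−16.48) = -1.44 − 3.18 = -4.62; fold change = 2^4.62 = 24.590
Cdk4 has the largest |ΔΔCt| = 5.49.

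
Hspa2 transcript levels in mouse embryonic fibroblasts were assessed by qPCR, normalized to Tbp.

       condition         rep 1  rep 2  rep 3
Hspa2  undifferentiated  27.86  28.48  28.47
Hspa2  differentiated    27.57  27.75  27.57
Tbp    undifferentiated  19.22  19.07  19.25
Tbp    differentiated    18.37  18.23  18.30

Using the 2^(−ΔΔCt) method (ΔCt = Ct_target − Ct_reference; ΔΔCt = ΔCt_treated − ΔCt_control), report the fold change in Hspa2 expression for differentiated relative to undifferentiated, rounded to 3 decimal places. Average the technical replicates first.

Mean Ct: Hspa2 undifferentiated 28.270; Hspa2 differentiated 27.630; Tbp undifferentiated 19.180; Tbp differentiated 18.300
ΔCt(undifferentiated) = 28.270 − 19.180 = 9.090
ΔCt(differentiated) = 27.630 − 18.300 = 9.330
ΔΔCt = 9.330 − 9.090 = 0.240
Fold change = 2^(−0.240) = 0.8467

0.847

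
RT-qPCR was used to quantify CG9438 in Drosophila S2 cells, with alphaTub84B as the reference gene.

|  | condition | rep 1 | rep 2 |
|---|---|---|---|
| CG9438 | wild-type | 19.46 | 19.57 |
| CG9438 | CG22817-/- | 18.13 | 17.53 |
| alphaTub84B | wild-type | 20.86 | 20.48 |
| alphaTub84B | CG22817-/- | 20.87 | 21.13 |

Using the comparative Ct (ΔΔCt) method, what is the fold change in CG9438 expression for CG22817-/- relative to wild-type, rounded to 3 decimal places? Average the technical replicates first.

Mean Ct: CG9438 wild-type 19.515; CG9438 CG22817-/- 17.830; alphaTub84B wild-type 20.670; alphaTub84B CG22817-/- 21.000
ΔCt(wild-type) = 19.515 − 20.670 = -1.155
ΔCt(CG22817-/-) = 17.830 − 21.000 = -3.170
ΔΔCt = -3.170 − (-1.155) = -2.015
Fold change = 2^(−(-2.015)) = 2^2.015 = 4.0418

4.042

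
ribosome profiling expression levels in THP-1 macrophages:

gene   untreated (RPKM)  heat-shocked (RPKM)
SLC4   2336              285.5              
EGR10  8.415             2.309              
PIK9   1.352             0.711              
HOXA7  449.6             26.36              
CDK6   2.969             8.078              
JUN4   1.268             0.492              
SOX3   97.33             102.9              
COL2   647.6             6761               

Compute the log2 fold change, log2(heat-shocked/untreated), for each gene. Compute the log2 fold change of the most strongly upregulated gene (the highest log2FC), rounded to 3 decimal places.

log2(285.5/2336) = -3.032  (SLC4)
log2(2.309/8.415) = -1.866  (EGR10)
log2(0.711/1.352) = -0.927  (PIK9)
log2(26.36/449.6) = -4.092  (HOXA7)
log2(8.078/2.969) = 1.444  (CDK6)
log2(0.492/1.268) = -1.366  (JUN4)
log2(102.9/97.33) = 0.080  (SOX3)
log2(6761/647.6) = 3.384  (COL2)
COL2 is most strongly upregulated.

3.384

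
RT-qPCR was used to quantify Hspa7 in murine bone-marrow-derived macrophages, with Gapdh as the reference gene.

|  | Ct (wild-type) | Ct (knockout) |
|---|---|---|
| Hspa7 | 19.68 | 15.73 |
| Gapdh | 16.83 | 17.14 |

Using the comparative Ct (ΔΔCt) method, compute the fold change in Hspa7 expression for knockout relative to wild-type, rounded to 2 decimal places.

19.16

ΔCt(wild-type) = 19.680 − 16.830 = 2.850
ΔCt(knockout) = 15.730 − 17.140 = -1.410
ΔΔCt = -1.410 − 2.850 = -4.260
Fold change = 2^(−(-4.260)) = 2^4.260 = 19.160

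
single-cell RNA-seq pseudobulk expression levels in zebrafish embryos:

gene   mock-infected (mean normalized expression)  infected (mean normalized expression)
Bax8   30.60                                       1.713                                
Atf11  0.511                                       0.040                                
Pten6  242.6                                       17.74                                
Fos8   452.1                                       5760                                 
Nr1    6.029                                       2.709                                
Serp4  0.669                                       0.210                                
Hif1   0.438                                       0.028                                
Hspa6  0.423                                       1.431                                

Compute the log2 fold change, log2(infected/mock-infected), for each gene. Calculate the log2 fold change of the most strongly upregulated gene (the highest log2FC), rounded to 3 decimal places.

log2(1.713/30.60) = -4.159  (Bax8)
log2(0.040/0.511) = -3.675  (Atf11)
log2(17.74/242.6) = -3.774  (Pten6)
log2(5760/452.1) = 3.671  (Fos8)
log2(2.709/6.029) = -1.154  (Nr1)
log2(0.210/0.669) = -1.672  (Serp4)
log2(0.028/0.438) = -3.967  (Hif1)
log2(1.431/0.423) = 1.758  (Hspa6)
Fos8 is most strongly upregulated.

3.671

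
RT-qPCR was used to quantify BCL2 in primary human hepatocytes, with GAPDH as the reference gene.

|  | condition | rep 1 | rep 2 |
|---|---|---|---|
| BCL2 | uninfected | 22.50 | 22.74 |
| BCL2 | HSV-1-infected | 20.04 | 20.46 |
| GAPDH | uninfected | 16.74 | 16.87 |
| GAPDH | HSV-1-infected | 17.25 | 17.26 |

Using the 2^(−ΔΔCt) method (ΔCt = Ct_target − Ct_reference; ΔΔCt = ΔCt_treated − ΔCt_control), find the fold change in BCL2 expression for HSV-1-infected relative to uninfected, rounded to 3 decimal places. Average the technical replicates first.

Mean Ct: BCL2 uninfected 22.620; BCL2 HSV-1-infected 20.250; GAPDH uninfected 16.805; GAPDH HSV-1-infected 17.255
ΔCt(uninfected) = 22.620 − 16.805 = 5.815
ΔCt(HSV-1-infected) = 20.250 − 17.255 = 2.995
ΔΔCt = 2.995 − 5.815 = -2.820
Fold change = 2^(−(-2.820)) = 2^2.820 = 7.0616

7.062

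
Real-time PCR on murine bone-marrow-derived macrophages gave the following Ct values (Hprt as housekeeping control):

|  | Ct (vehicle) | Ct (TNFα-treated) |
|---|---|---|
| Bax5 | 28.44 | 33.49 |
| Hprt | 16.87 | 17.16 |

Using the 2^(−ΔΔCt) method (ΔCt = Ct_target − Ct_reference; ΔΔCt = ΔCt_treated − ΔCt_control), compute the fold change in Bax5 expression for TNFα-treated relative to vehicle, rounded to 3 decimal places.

0.037

ΔCt(vehicle) = 28.440 − 16.870 = 11.570
ΔCt(TNFα-treated) = 33.490 − 17.160 = 16.330
ΔΔCt = 16.330 − 11.570 = 4.760
Fold change = 2^(−4.760) = 0.0369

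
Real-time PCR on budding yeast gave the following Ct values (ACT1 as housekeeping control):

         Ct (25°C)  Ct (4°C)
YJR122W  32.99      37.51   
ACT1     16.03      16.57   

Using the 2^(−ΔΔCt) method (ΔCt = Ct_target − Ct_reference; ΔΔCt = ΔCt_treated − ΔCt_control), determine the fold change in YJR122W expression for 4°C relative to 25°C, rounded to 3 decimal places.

ΔCt(25°C) = 32.990 − 16.030 = 16.960
ΔCt(4°C) = 37.510 − 16.570 = 20.940
ΔΔCt = 20.940 − 16.960 = 3.980
Fold change = 2^(−3.980) = 0.0634

0.063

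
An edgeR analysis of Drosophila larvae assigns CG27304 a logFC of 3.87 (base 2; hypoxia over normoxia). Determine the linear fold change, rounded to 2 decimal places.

14.62

Fold change = 2^(3.87) = 14.621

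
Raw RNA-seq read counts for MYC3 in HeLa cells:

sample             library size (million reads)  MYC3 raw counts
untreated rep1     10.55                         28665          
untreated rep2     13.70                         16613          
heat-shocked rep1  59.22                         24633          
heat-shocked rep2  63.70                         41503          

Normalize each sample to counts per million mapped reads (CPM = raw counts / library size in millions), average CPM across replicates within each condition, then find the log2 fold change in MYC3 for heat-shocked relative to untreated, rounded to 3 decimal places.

-1.880

CPM(untreated rep1) = 28665 / 10.55 = 2717.0616
CPM(untreated rep2) = 16613 / 13.70 = 1212.6277
CPM(heat-shocked rep1) = 24633 / 59.22 = 415.9574
CPM(heat-shocked rep2) = 41503 / 63.70 = 651.5385
mean CPM(untreated) = 1964.8447; mean CPM(heat-shocked) = 533.7480
Fold change = 533.7480 / 1964.8447 = 0.27165
log2(0.27165) = -1.8802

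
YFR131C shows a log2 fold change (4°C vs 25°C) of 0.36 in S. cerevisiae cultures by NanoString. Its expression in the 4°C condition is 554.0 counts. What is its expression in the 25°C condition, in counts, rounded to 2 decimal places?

431.66

Fold change = 2^(0.36) = 1.2834
25°C expression = 554.0 / 1.2834 = 431.66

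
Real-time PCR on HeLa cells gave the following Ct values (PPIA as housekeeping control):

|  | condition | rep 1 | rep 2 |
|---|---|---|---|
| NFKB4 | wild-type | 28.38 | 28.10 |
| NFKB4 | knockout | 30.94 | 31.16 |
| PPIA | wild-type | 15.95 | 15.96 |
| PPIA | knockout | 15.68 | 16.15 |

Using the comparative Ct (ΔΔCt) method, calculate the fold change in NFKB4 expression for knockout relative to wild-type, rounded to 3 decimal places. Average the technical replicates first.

Mean Ct: NFKB4 wild-type 28.240; NFKB4 knockout 31.050; PPIA wild-type 15.955; PPIA knockout 15.915
ΔCt(wild-type) = 28.240 − 15.955 = 12.285
ΔCt(knockout) = 31.050 − 15.915 = 15.135
ΔΔCt = 15.135 − 12.285 = 2.850
Fold change = 2^(−2.850) = 0.1387

0.139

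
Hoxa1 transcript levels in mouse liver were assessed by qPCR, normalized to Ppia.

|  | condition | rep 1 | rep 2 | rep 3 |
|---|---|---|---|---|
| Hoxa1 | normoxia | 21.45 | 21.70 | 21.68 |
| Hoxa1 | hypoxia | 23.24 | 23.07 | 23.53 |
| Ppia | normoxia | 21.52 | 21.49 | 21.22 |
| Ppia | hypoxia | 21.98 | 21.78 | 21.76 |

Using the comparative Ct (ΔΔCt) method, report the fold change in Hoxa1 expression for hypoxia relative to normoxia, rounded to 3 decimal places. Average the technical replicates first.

Mean Ct: Hoxa1 normoxia 21.610; Hoxa1 hypoxia 23.280; Ppia normoxia 21.410; Ppia hypoxia 21.840
ΔCt(normoxia) = 21.610 − 21.410 = 0.200
ΔCt(hypoxia) = 23.280 − 21.840 = 1.440
ΔΔCt = 1.440 − 0.200 = 1.240
Fold change = 2^(−1.240) = 0.4234

0.423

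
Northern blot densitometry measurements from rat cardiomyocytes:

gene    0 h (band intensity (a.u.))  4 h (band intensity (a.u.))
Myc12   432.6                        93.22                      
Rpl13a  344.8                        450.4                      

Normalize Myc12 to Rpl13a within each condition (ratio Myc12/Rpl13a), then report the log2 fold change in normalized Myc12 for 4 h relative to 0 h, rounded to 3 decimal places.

Myc12/Rpl13a (0 h) = 432.6 / 344.8 = 1.2546
Myc12/Rpl13a (4 h) = 93.22 / 450.4 = 0.20697
Fold change = 0.20697 / 1.2546 = 0.1650
log2(0.1650) = -2.5998

-2.600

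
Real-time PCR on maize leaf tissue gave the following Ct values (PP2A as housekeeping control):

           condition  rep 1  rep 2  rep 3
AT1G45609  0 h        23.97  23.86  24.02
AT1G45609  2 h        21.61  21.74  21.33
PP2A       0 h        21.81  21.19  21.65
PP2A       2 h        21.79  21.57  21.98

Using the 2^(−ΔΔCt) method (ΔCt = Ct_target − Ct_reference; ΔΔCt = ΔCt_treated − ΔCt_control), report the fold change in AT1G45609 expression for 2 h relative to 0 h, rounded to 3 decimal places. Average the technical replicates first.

Mean Ct: AT1G45609 0 h 23.950; AT1G45609 2 h 21.560; PP2A 0 h 21.550; PP2A 2 h 21.780
ΔCt(0 h) = 23.950 − 21.550 = 2.400
ΔCt(2 h) = 21.560 − 21.780 = -0.220
ΔΔCt = -0.220 − 2.400 = -2.620
Fold change = 2^(−(-2.620)) = 2^2.620 = 6.1475

6.148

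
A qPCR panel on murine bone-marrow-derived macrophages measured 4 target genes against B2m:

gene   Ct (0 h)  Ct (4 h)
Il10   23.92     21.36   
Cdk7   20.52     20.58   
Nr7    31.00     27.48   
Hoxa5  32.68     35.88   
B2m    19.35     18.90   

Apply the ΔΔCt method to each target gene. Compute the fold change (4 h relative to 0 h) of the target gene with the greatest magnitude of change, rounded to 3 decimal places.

0.080

Il10: ΔΔCt = (21.36−18.90) − (23.92−19.35) = 2.46 − 4.57 = -2.11; fold change = 2^2.11 = 4.317
Cdk7: ΔΔCt = (20.58−18.90) − (20.52−19.35) = 1.68 − 1.17 = 0.51; fold change = 2^-0.51 = 0.702
Nr7: ΔΔCt = (27.48−18.90) − (31.00−19.35) = 8.58 − 11.65 = -3.07; fold change = 2^3.07 = 8.398
Hoxa5: ΔΔCt = (35.88−18.90) − (32.68−19.35) = 16.98 − 13.33 = 3.65; fold change = 2^-3.65 = 0.080
Hoxa5 has the largest |ΔΔCt| = 3.65.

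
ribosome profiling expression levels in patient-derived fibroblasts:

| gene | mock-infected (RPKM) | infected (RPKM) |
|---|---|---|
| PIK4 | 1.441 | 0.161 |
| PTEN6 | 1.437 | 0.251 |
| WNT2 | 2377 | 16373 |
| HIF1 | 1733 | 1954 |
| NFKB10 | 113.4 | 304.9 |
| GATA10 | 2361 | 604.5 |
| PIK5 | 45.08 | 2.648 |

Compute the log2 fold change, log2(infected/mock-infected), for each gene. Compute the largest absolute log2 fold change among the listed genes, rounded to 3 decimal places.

log2(0.161/1.441) = -3.162  (PIK4)
log2(0.251/1.437) = -2.517  (PTEN6)
log2(16373/2377) = 2.784  (WNT2)
log2(1954/1733) = 0.173  (HIF1)
log2(304.9/113.4) = 1.427  (NFKB10)
log2(604.5/2361) = -1.966  (GATA10)
log2(2.648/45.08) = -4.090  (PIK5)
The largest magnitude belongs to PIK5.

4.090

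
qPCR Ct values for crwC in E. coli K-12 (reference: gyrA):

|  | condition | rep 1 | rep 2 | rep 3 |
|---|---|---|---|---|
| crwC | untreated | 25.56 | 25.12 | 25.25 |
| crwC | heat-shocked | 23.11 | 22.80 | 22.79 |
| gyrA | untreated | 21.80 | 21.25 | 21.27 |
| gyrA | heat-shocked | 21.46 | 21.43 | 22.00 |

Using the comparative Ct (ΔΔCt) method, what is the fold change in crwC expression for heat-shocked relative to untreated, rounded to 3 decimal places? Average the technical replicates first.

6.063

Mean Ct: crwC untreated 25.310; crwC heat-shocked 22.900; gyrA untreated 21.440; gyrA heat-shocked 21.630
ΔCt(untreated) = 25.310 − 21.440 = 3.870
ΔCt(heat-shocked) = 22.900 − 21.630 = 1.270
ΔΔCt = 1.270 − 3.870 = -2.600
Fold change = 2^(−(-2.600)) = 2^2.600 = 6.0629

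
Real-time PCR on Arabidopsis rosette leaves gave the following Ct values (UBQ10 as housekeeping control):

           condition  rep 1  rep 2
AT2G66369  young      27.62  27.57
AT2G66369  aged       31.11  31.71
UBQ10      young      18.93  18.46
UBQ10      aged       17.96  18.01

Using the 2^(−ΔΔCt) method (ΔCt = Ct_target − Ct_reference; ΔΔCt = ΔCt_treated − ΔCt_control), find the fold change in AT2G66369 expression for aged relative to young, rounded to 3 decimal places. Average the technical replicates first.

0.043

Mean Ct: AT2G66369 young 27.595; AT2G66369 aged 31.410; UBQ10 young 18.695; UBQ10 aged 17.985
ΔCt(young) = 27.595 − 18.695 = 8.900
ΔCt(aged) = 31.410 − 17.985 = 13.425
ΔΔCt = 13.425 − 8.900 = 4.525
Fold change = 2^(−4.525) = 0.0434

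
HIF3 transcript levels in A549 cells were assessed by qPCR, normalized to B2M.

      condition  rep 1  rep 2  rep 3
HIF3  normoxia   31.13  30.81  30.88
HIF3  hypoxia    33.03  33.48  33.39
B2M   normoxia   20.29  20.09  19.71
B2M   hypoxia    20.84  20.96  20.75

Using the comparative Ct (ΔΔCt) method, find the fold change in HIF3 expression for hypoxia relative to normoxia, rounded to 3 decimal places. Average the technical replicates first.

Mean Ct: HIF3 normoxia 30.940; HIF3 hypoxia 33.300; B2M normoxia 20.030; B2M hypoxia 20.850
ΔCt(normoxia) = 30.940 − 20.030 = 10.910
ΔCt(hypoxia) = 33.300 − 20.850 = 12.450
ΔΔCt = 12.450 − 10.910 = 1.540
Fold change = 2^(−1.540) = 0.3439

0.344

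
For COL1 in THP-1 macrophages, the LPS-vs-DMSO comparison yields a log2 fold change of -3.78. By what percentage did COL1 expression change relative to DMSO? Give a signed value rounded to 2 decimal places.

-92.72%

Fold change = 2^(-3.78) = 0.0728
Percent change = (FC − 1) × 100% = (0.0728 − 1) × 100 = -92.72%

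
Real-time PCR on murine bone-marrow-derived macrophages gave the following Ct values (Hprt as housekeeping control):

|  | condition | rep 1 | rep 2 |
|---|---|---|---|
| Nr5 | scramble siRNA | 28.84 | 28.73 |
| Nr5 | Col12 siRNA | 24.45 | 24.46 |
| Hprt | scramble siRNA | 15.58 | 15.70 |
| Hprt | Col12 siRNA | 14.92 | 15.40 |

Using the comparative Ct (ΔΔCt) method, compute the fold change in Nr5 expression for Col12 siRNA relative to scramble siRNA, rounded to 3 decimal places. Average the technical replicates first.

14.420

Mean Ct: Nr5 scramble siRNA 28.785; Nr5 Col12 siRNA 24.455; Hprt scramble siRNA 15.640; Hprt Col12 siRNA 15.160
ΔCt(scramble siRNA) = 28.785 − 15.640 = 13.145
ΔCt(Col12 siRNA) = 24.455 − 15.160 = 9.295
ΔΔCt = 9.295 − 13.145 = -3.850
Fold change = 2^(−(-3.850)) = 2^3.850 = 14.4200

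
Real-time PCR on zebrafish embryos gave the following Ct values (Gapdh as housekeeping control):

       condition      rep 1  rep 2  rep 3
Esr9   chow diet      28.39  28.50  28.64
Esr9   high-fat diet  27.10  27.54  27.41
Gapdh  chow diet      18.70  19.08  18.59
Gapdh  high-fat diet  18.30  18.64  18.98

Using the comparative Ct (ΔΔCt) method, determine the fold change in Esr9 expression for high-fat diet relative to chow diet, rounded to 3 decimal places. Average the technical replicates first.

Mean Ct: Esr9 chow diet 28.510; Esr9 high-fat diet 27.350; Gapdh chow diet 18.790; Gapdh high-fat diet 18.640
ΔCt(chow diet) = 28.510 − 18.790 = 9.720
ΔCt(high-fat diet) = 27.350 − 18.640 = 8.710
ΔΔCt = 8.710 − 9.720 = -1.010
Fold change = 2^(−(-1.010)) = 2^1.010 = 2.0139

2.014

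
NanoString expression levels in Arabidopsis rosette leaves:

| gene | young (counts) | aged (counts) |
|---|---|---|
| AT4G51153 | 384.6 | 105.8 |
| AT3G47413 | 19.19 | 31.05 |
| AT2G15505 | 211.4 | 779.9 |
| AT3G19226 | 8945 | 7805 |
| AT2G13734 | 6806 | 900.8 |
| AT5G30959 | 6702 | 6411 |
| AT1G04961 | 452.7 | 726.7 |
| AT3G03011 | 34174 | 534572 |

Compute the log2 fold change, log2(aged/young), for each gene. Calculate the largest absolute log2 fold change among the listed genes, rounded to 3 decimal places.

3.967

log2(105.8/384.6) = -1.862  (AT4G51153)
log2(31.05/19.19) = 0.694  (AT3G47413)
log2(779.9/211.4) = 1.883  (AT2G15505)
log2(7805/8945) = -0.197  (AT3G19226)
log2(900.8/6806) = -2.918  (AT2G13734)
log2(6411/6702) = -0.064  (AT5G30959)
log2(726.7/452.7) = 0.683  (AT1G04961)
log2(534572/34174) = 3.967  (AT3G03011)
The largest magnitude belongs to AT3G03011.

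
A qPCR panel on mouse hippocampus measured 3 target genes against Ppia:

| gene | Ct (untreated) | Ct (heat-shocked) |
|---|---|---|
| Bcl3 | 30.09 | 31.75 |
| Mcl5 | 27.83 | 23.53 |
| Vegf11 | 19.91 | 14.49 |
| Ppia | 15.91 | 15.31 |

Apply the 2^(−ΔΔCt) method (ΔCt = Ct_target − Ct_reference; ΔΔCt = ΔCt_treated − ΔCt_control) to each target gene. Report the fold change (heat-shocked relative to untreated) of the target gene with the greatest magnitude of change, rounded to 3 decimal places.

28.246

Bcl3: ΔΔCt = (31.75−15.31) − (30.09−15.91) = 16.44 − 14.18 = 2.26; fold change = 2^-2.26 = 0.209
Mcl5: ΔΔCt = (23.53−15.31) − (27.83−15.91) = 8.22 − 11.92 = -3.70; fold change = 2^3.70 = 12.996
Vegf11: ΔΔCt = (14.49−15.31) − (19.91−15.91) = -0.82 − 4.00 = -4.82; fold change = 2^4.82 = 28.246
Vegf11 has the largest |ΔΔCt| = 4.82.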